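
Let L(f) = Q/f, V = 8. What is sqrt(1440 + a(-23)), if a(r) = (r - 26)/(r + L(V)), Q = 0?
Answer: sqrt(762887)/23 ≈ 37.975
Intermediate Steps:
L(f) = 0 (L(f) = 0/f = 0)
a(r) = (-26 + r)/r (a(r) = (r - 26)/(r + 0) = (-26 + r)/r)
sqrt(1440 + a(-23)) = sqrt(1440 + (-26 - 23)/(-23)) = sqrt(1440 - 1/23*(-49)) = sqrt(1440 + 49/23) = sqrt(33169/23) = sqrt(762887)/23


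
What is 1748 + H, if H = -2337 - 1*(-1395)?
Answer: 806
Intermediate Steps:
H = -942 (H = -2337 + 1395 = -942)
1748 + H = 1748 - 942 = 806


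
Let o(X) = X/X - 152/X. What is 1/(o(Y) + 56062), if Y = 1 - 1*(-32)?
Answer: 33/1849927 ≈ 1.7839e-5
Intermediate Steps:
Y = 33 (Y = 1 + 32 = 33)
o(X) = 1 - 152/X
1/(o(Y) + 56062) = 1/((-152 + 33)/33 + 56062) = 1/((1/33)*(-119) + 56062) = 1/(-119/33 + 56062) = 1/(1849927/33) = 33/1849927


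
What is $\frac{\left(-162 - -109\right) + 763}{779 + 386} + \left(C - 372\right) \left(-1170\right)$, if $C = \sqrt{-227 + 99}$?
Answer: $\frac{101411062}{233} - 9360 i \sqrt{2} \approx 4.3524 \cdot 10^{5} - 13237.0 i$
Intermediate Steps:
$C = 8 i \sqrt{2}$ ($C = \sqrt{-128} = 8 i \sqrt{2} \approx 11.314 i$)
$\frac{\left(-162 - -109\right) + 763}{779 + 386} + \left(C - 372\right) \left(-1170\right) = \frac{\left(-162 - -109\right) + 763}{779 + 386} + \left(8 i \sqrt{2} - 372\right) \left(-1170\right) = \frac{\left(-162 + 109\right) + 763}{1165} + \left(8 i \sqrt{2} - 372\right) \left(-1170\right) = \left(-53 + 763\right) \frac{1}{1165} + \left(-372 + 8 i \sqrt{2}\right) \left(-1170\right) = 710 \cdot \frac{1}{1165} + \left(435240 - 9360 i \sqrt{2}\right) = \frac{142}{233} + \left(435240 - 9360 i \sqrt{2}\right) = \frac{101411062}{233} - 9360 i \sqrt{2}$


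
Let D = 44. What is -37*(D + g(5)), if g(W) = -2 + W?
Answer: -1739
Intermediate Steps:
-37*(D + g(5)) = -37*(44 + (-2 + 5)) = -37*(44 + 3) = -37*47 = -1739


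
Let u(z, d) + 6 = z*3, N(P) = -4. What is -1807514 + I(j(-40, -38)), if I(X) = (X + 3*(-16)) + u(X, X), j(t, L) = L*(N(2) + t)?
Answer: -1800880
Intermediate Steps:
u(z, d) = -6 + 3*z (u(z, d) = -6 + z*3 = -6 + 3*z)
j(t, L) = L*(-4 + t)
I(X) = -54 + 4*X (I(X) = (X + 3*(-16)) + (-6 + 3*X) = (X - 48) + (-6 + 3*X) = (-48 + X) + (-6 + 3*X) = -54 + 4*X)
-1807514 + I(j(-40, -38)) = -1807514 + (-54 + 4*(-38*(-4 - 40))) = -1807514 + (-54 + 4*(-38*(-44))) = -1807514 + (-54 + 4*1672) = -1807514 + (-54 + 6688) = -1807514 + 6634 = -1800880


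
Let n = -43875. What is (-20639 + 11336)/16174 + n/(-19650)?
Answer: 1756101/1059397 ≈ 1.6576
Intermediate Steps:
(-20639 + 11336)/16174 + n/(-19650) = (-20639 + 11336)/16174 - 43875/(-19650) = -9303*1/16174 - 43875*(-1/19650) = -9303/16174 + 585/262 = 1756101/1059397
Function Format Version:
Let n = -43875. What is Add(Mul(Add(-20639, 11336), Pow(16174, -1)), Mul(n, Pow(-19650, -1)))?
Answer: Rational(1756101, 1059397) ≈ 1.6576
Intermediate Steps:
Add(Mul(Add(-20639, 11336), Pow(16174, -1)), Mul(n, Pow(-19650, -1))) = Add(Mul(Add(-20639, 11336), Pow(16174, -1)), Mul(-43875, Pow(-19650, -1))) = Add(Mul(-9303, Rational(1, 16174)), Mul(-43875, Rational(-1, 19650))) = Add(Rational(-9303, 16174), Rational(585, 262)) = Rational(1756101, 1059397)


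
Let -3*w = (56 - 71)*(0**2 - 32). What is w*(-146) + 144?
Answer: 23504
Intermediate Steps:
w = -160 (w = -(56 - 71)*(0**2 - 32)/3 = -(-5)*(0 - 32) = -(-5)*(-32) = -1/3*480 = -160)
w*(-146) + 144 = -160*(-146) + 144 = 23360 + 144 = 23504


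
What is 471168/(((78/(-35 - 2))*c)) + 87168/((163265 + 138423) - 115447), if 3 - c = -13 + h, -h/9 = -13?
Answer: 541244381760/244534433 ≈ 2213.4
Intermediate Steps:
h = 117 (h = -9*(-13) = 117)
c = -101 (c = 3 - (-13 + 117) = 3 - 1*104 = 3 - 104 = -101)
471168/(((78/(-35 - 2))*c)) + 87168/((163265 + 138423) - 115447) = 471168/(((78/(-35 - 2))*(-101))) + 87168/((163265 + 138423) - 115447) = 471168/(((78/(-37))*(-101))) + 87168/(301688 - 115447) = 471168/((-1/37*78*(-101))) + 87168/186241 = 471168/((-78/37*(-101))) + 87168*(1/186241) = 471168/(7878/37) + 87168/186241 = 471168*(37/7878) + 87168/186241 = 2905536/1313 + 87168/186241 = 541244381760/244534433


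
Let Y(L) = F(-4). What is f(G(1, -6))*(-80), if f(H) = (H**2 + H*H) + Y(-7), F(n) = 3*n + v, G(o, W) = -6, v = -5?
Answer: -4400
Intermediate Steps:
F(n) = -5 + 3*n (F(n) = 3*n - 5 = -5 + 3*n)
Y(L) = -17 (Y(L) = -5 + 3*(-4) = -5 - 12 = -17)
f(H) = -17 + 2*H**2 (f(H) = (H**2 + H*H) - 17 = (H**2 + H**2) - 17 = 2*H**2 - 17 = -17 + 2*H**2)
f(G(1, -6))*(-80) = (-17 + 2*(-6)**2)*(-80) = (-17 + 2*36)*(-80) = (-17 + 72)*(-80) = 55*(-80) = -4400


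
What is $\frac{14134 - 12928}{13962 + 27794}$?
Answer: $\frac{603}{20878} \approx 0.028882$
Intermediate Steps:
$\frac{14134 - 12928}{13962 + 27794} = \frac{1206}{41756} = 1206 \cdot \frac{1}{41756} = \frac{603}{20878}$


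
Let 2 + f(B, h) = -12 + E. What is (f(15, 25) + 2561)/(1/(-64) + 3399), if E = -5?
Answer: 162688/217535 ≈ 0.74787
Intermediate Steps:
f(B, h) = -19 (f(B, h) = -2 + (-12 - 5) = -2 - 17 = -19)
(f(15, 25) + 2561)/(1/(-64) + 3399) = (-19 + 2561)/(1/(-64) + 3399) = 2542/(-1/64 + 3399) = 2542/(217535/64) = 2542*(64/217535) = 162688/217535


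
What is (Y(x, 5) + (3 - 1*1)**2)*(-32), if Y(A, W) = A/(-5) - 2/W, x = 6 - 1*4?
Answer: -512/5 ≈ -102.40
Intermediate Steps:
x = 2 (x = 6 - 4 = 2)
Y(A, W) = -2/W - A/5 (Y(A, W) = A*(-1/5) - 2/W = -A/5 - 2/W = -2/W - A/5)
(Y(x, 5) + (3 - 1*1)**2)*(-32) = ((-2/5 - 1/5*2) + (3 - 1*1)**2)*(-32) = ((-2*1/5 - 2/5) + (3 - 1)**2)*(-32) = ((-2/5 - 2/5) + 2**2)*(-32) = (-4/5 + 4)*(-32) = (16/5)*(-32) = -512/5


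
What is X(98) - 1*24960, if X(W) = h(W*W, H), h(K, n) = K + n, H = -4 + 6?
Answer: -15354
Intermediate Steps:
H = 2
X(W) = 2 + W**2 (X(W) = W*W + 2 = W**2 + 2 = 2 + W**2)
X(98) - 1*24960 = (2 + 98**2) - 1*24960 = (2 + 9604) - 24960 = 9606 - 24960 = -15354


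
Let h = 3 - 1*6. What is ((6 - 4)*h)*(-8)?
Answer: 48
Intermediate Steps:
h = -3 (h = 3 - 6 = -3)
((6 - 4)*h)*(-8) = ((6 - 4)*(-3))*(-8) = (2*(-3))*(-8) = -6*(-8) = 48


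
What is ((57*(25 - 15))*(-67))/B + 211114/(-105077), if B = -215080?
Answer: -217860571/118947164 ≈ -1.8316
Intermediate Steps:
((57*(25 - 15))*(-67))/B + 211114/(-105077) = ((57*(25 - 15))*(-67))/(-215080) + 211114/(-105077) = ((57*10)*(-67))*(-1/215080) + 211114*(-1/105077) = (570*(-67))*(-1/215080) - 211114/105077 = -38190*(-1/215080) - 211114/105077 = 201/1132 - 211114/105077 = -217860571/118947164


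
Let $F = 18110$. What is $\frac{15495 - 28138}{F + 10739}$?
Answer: $- \frac{12643}{28849} \approx -0.43825$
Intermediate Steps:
$\frac{15495 - 28138}{F + 10739} = \frac{15495 - 28138}{18110 + 10739} = - \frac{12643}{28849}$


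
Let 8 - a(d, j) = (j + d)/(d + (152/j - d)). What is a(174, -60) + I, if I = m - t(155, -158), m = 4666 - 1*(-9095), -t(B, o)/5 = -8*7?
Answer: 13534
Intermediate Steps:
t(B, o) = 280 (t(B, o) = -(-40)*7 = -5*(-56) = 280)
a(d, j) = 8 - j*(d + j)/152 (a(d, j) = 8 - (j + d)/(d + (152/j - d)) = 8 - (d + j)/(d + (-d + 152/j)) = 8 - (d + j)/(152/j) = 8 - (d + j)*j/152 = 8 - j*(d + j)/152)
m = 13761 (m = 4666 + 9095 = 13761)
I = 13481 (I = 13761 - 1*280 = 13761 - 280 = 13481)
a(174, -60) + I = (8 - 1/152*(-60)**2 - 1/152*174*(-60)) + 13481 = (8 - 1/152*3600 + 1305/19) + 13481 = (8 - 450/19 + 1305/19) + 13481 = 53 + 13481 = 13534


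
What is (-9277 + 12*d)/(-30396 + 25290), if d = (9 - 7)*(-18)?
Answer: 9709/5106 ≈ 1.9015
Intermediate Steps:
d = -36 (d = 2*(-18) = -36)
(-9277 + 12*d)/(-30396 + 25290) = (-9277 + 12*(-36))/(-30396 + 25290) = (-9277 - 432)/(-5106) = -9709*(-1/5106) = 9709/5106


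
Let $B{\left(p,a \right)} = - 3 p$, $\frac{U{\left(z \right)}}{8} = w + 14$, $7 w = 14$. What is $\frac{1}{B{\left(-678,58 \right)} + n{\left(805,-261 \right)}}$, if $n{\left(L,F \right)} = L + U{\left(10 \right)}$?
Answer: $\frac{1}{2967} \approx 0.00033704$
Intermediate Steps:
$w = 2$ ($w = \frac{1}{7} \cdot 14 = 2$)
$U{\left(z \right)} = 128$ ($U{\left(z \right)} = 8 \left(2 + 14\right) = 8 \cdot 16 = 128$)
$n{\left(L,F \right)} = 128 + L$ ($n{\left(L,F \right)} = L + 128 = 128 + L$)
$\frac{1}{B{\left(-678,58 \right)} + n{\left(805,-261 \right)}} = \frac{1}{\left(-3\right) \left(-678\right) + \left(128 + 805\right)} = \frac{1}{2034 + 933} = \frac{1}{2967}$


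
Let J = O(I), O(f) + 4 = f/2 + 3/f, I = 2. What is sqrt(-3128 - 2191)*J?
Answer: -9*I*sqrt(591)/2 ≈ -109.4*I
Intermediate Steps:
O(f) = -4 + f/2 + 3/f (O(f) = -4 + (f/2 + 3/f) = -4 + f/2 + 3/f)
J = -3/2 (J = -4 + (1/2)*2 + 3/2 = -4 + 1 + 3*(1/2) = -4 + 1 + 3/2 = -3/2 ≈ -1.5000)
sqrt(-3128 - 2191)*J = sqrt(-3128 - 2191)*(-3/2) = sqrt(-5319)*(-3/2) = (3*I*sqrt(591))*(-3/2) = -9*I*sqrt(591)/2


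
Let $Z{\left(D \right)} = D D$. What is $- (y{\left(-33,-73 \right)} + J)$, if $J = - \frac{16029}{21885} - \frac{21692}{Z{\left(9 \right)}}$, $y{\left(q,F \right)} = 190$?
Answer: $\frac{46405873}{590895} \approx 78.535$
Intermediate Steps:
$Z{\left(D \right)} = D^{2}$
$J = - \frac{158675923}{590895}$ ($J = - \frac{16029}{21885} - \frac{21692}{9^{2}} = \left(-16029\right) \frac{1}{21885} - \frac{21692}{81} = - \frac{5343}{7295} - \frac{21692}{81} = - \frac{158675923}{590895} \approx -268.53$)
$- (y{\left(-33,-73 \right)} + J) = - (190 - \frac{158675923}{590895}) = \left(-1\right) \left(- \frac{46405873}{590895}\right) = \frac{46405873}{590895}$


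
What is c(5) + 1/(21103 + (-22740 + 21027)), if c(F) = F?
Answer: 96951/19390 ≈ 5.0001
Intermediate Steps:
c(5) + 1/(21103 + (-22740 + 21027)) = 5 + 1/(21103 + (-22740 + 21027)) = 5 + 1/(21103 - 1713) = 5 + 1/19390 = 96951/19390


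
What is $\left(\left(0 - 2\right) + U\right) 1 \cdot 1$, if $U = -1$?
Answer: $-3$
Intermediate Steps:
$\left(\left(0 - 2\right) + U\right) 1 \cdot 1 = \left(\left(0 - 2\right) - 1\right) 1 \cdot 1 = \left(-2 - 1\right) 1 \cdot 1 = \left(-3\right) 1 \cdot 1 = \left(-3\right) 1 = -3$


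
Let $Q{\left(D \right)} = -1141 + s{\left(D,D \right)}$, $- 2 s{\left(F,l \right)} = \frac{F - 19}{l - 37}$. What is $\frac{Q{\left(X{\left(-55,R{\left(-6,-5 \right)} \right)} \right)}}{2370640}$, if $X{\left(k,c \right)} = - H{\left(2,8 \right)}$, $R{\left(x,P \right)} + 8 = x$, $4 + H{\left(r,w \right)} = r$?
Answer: $- \frac{79887}{165944800} \approx -0.00048141$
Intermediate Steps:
$H{\left(r,w \right)} = -4 + r$
$R{\left(x,P \right)} = -8 + x$
$X{\left(k,c \right)} = 2$ ($X{\left(k,c \right)} = - (-4 + 2) = \left(-1\right) \left(-2\right) = 2$)
$s{\left(F,l \right)} = - \frac{-19 + F}{2 \left(-37 + l\right)}$ ($s{\left(F,l \right)} = - \frac{\left(F - 19\right) \frac{1}{l - 37}}{2} = - \frac{\left(-19 + F\right) \frac{1}{-37 + l}}{2} = - \frac{\frac{1}{-37 + l} \left(-19 + F\right)}{2} = - \frac{-19 + F}{2 \left(-37 + l\right)}$)
$Q{\left(D \right)} = -1141 + \frac{19 - D}{2 \left(-37 + D\right)}$
$\frac{Q{\left(X{\left(-55,R{\left(-6,-5 \right)} \right)} \right)}}{2370640} = \frac{\frac{3}{2} \frac{1}{-37 + 2} \left(28151 - 1522\right)}{2370640} = \frac{3 \left(28151 - 1522\right)}{2 \left(-35\right)} \frac{1}{2370640} = \frac{3}{2} \left(- \frac{1}{35}\right) 26629 \cdot \frac{1}{2370640} = \left(- \frac{79887}{70}\right) \frac{1}{2370640} = - \frac{79887}{165944800}$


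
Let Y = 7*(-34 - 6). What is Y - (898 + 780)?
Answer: -1958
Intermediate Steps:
Y = -280 (Y = 7*(-40) = -280)
Y - (898 + 780) = -280 - (898 + 780) = -280 - 1*1678 = -280 - 1678 = -1958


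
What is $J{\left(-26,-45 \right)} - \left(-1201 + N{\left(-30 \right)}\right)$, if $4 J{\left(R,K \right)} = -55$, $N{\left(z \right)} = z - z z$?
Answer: $\frac{8469}{4} \approx 2117.3$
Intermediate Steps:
$N{\left(z \right)} = z - z^{2}$
$J{\left(R,K \right)} = - \frac{55}{4}$ ($J{\left(R,K \right)} = \frac{1}{4} \left(-55\right) = - \frac{55}{4}$)
$J{\left(-26,-45 \right)} - \left(-1201 + N{\left(-30 \right)}\right) = - \frac{55}{4} + \left(1201 - - 30 \left(1 - -30\right)\right) = - \frac{55}{4} + \left(1201 - - 30 \left(1 + 30\right)\right) = - \frac{55}{4} + \left(1201 - \left(-30\right) 31\right) = - \frac{55}{4} + \left(1201 - -930\right) = - \frac{55}{4} + \left(1201 + 930\right) = - \frac{55}{4} + 2131 = \frac{8469}{4}$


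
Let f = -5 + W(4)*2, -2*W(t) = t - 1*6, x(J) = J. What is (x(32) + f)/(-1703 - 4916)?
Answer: -29/6619 ≈ -0.0043813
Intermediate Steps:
W(t) = 3 - t/2 (W(t) = -(t - 1*6)/2 = -(t - 6)/2 = -(-6 + t)/2 = 3 - t/2)
f = -3 (f = -5 + (3 - ½*4)*2 = -5 + (3 - 2)*2 = -5 + 1*2 = -5 + 2 = -3)
(x(32) + f)/(-1703 - 4916) = (32 - 3)/(-1703 - 4916) = 29/(-6619) = 29*(-1/6619) = -29/6619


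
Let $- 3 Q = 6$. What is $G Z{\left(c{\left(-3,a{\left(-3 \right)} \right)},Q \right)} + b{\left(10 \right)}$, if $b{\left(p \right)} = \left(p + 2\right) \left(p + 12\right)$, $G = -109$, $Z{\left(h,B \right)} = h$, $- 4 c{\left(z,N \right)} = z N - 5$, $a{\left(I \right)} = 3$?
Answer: $- \frac{235}{2} \approx -117.5$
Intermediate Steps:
$Q = -2$ ($Q = \left(- \frac{1}{3}\right) 6 = -2$)
$c{\left(z,N \right)} = \frac{5}{4} - \frac{N z}{4}$ ($c{\left(z,N \right)} = - \frac{z N - 5}{4} = - \frac{N z - 5}{4} = - \frac{-5 + N z}{4} = \frac{5}{4} - \frac{N z}{4}$)
$b{\left(p \right)} = \left(2 + p\right) \left(12 + p\right)$
$G Z{\left(c{\left(-3,a{\left(-3 \right)} \right)},Q \right)} + b{\left(10 \right)} = - 109 \left(\frac{5}{4} - \frac{3}{4} \left(-3\right)\right) + \left(24 + 10^{2} + 14 \cdot 10\right) = - 109 \left(\frac{5}{4} + \frac{9}{4}\right) + \left(24 + 100 + 140\right) = \left(-109\right) \frac{7}{2} + 264 = - \frac{763}{2} + 264 = - \frac{235}{2}$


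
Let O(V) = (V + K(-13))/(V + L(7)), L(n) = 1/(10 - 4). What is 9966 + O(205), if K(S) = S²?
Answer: 12270390/1231 ≈ 9967.8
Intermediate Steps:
L(n) = ⅙ (L(n) = 1/6 = ⅙)
O(V) = (169 + V)/(⅙ + V) (O(V) = (V + (-13)²)/(V + ⅙) = (V + 169)/(⅙ + V) = (169 + V)/(⅙ + V))
9966 + O(205) = 9966 + 6*(169 + 205)/(1 + 6*205) = 9966 + 6*374/(1 + 1230) = 9966 + 6*374/1231 = 9966 + 6*(1/1231)*374 = 9966 + 2244/1231 = 12270390/1231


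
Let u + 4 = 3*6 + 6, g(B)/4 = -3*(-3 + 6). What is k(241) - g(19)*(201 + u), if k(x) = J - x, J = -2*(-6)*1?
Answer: 7727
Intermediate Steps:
g(B) = -36 (g(B) = 4*(-3*(-3 + 6)) = 4*(-3*3) = 4*(-9) = -36)
u = 20 (u = -4 + (3*6 + 6) = -4 + (18 + 6) = -4 + 24 = 20)
J = 12 (J = 12*1 = 12)
k(x) = 12 - x
k(241) - g(19)*(201 + u) = (12 - 1*241) - (-36)*(201 + 20) = (12 - 241) - (-36)*221 = -229 - 1*(-7956) = -229 + 7956 = 7727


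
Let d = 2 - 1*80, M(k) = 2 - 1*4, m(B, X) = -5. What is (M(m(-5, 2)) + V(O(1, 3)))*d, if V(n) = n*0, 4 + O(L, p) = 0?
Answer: 156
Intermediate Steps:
O(L, p) = -4 (O(L, p) = -4 + 0 = -4)
V(n) = 0
M(k) = -2 (M(k) = 2 - 4 = -2)
d = -78 (d = 2 - 80 = -78)
(M(m(-5, 2)) + V(O(1, 3)))*d = (-2 + 0)*(-78) = -2*(-78) = 156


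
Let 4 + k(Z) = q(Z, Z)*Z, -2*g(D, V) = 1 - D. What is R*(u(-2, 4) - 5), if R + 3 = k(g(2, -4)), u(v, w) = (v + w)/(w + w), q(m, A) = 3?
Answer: 209/8 ≈ 26.125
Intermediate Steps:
g(D, V) = -1/2 + D/2 (g(D, V) = -(1 - D)/2 = -1/2 + D/2)
u(v, w) = (v + w)/(2*w) (u(v, w) = (v + w)/((2*w)) = (v + w)*(1/(2*w)) = (v + w)/(2*w))
k(Z) = -4 + 3*Z
R = -11/2 (R = -3 + (-4 + 3*(-1/2 + (1/2)*2)) = -3 + (-4 + 3*(-1/2 + 1)) = -3 + (-4 + 3*(1/2)) = -3 + (-4 + 3/2) = -3 - 5/2 = -11/2 ≈ -5.5000)
R*(u(-2, 4) - 5) = -11*((1/2)*(-2 + 4)/4 - 5)/2 = -11*((1/2)*(1/4)*2 - 5)/2 = -11*(1/4 - 5)/2 = -11/2*(-19/4) = 209/8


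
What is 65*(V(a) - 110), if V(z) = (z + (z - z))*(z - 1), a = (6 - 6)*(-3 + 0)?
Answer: -7150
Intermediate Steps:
a = 0 (a = 0*(-3) = 0)
V(z) = z*(-1 + z) (V(z) = (z + 0)*(-1 + z) = z*(-1 + z))
65*(V(a) - 110) = 65*(0*(-1 + 0) - 110) = 65*(0*(-1) - 110) = 65*(0 - 110) = 65*(-110) = -7150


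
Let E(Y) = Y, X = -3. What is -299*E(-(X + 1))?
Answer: -598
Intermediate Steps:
-299*E(-(X + 1)) = -(-299)*(-3 + 1) = -(-299)*(-2) = -299*2 = -598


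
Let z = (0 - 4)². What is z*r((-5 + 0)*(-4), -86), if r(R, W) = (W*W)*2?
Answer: 236672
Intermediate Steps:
r(R, W) = 2*W² (r(R, W) = W²*2 = 2*W²)
z = 16 (z = (-4)² = 16)
z*r((-5 + 0)*(-4), -86) = 16*(2*(-86)²) = 16*(2*7396) = 16*14792 = 236672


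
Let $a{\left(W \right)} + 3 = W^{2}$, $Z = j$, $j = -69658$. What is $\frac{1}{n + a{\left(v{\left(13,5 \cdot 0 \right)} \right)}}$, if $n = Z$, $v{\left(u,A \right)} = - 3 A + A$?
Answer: $- \frac{1}{69661} \approx -1.4355 \cdot 10^{-5}$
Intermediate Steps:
$Z = -69658$
$v{\left(u,A \right)} = - 2 A$
$n = -69658$
$a{\left(W \right)} = -3 + W^{2}$
$\frac{1}{n + a{\left(v{\left(13,5 \cdot 0 \right)} \right)}} = \frac{1}{-69658 - \left(3 - \left(- 2 \cdot 5 \cdot 0\right)^{2}\right)} = \frac{1}{-69658 - \left(3 - \left(\left(-2\right) 0\right)^{2}\right)} = \frac{1}{-69658 - \left(3 - 0^{2}\right)} = \frac{1}{-69658 + \left(-3 + 0\right)} = \frac{1}{-69658 - 3} = \frac{1}{-69661} = - \frac{1}{69661}$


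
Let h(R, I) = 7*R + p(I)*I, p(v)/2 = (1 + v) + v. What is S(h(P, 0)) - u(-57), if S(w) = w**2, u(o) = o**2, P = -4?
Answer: -2465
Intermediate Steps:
p(v) = 2 + 4*v (p(v) = 2*((1 + v) + v) = 2*(1 + 2*v) = 2 + 4*v)
h(R, I) = 7*R + I*(2 + 4*I) (h(R, I) = 7*R + (2 + 4*I)*I = 7*R + I*(2 + 4*I))
S(h(P, 0)) - u(-57) = (7*(-4) + 2*0*(1 + 2*0))**2 - 1*(-57)**2 = (-28 + 2*0*(1 + 0))**2 - 1*3249 = (-28 + 2*0*1)**2 - 3249 = (-28 + 0)**2 - 3249 = (-28)**2 - 3249 = 784 - 3249 = -2465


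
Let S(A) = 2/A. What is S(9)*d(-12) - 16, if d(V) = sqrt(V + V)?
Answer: -16 + 4*I*sqrt(6)/9 ≈ -16.0 + 1.0887*I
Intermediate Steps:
d(V) = sqrt(2)*sqrt(V) (d(V) = sqrt(2*V) = sqrt(2)*sqrt(V))
S(9)*d(-12) - 16 = (2/9)*(sqrt(2)*sqrt(-12)) - 16 = (2*(1/9))*(sqrt(2)*(2*I*sqrt(3))) - 16 = 2*(2*I*sqrt(6))/9 - 16 = 4*I*sqrt(6)/9 - 16 = -16 + 4*I*sqrt(6)/9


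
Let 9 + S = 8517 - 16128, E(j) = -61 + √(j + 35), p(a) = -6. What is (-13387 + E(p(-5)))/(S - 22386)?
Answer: 6724/15003 - √29/30006 ≈ 0.44800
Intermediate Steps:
E(j) = -61 + √(35 + j)
S = -7620 (S = -9 + (8517 - 16128) = -9 - 7611 = -7620)
(-13387 + E(p(-5)))/(S - 22386) = (-13387 + (-61 + √(35 - 6)))/(-7620 - 22386) = (-13387 + (-61 + √29))/(-30006) = (-13448 + √29)*(-1/30006) = 6724/15003 - √29/30006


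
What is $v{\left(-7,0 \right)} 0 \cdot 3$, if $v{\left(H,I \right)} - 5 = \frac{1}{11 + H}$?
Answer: $0$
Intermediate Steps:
$v{\left(H,I \right)} = 5 + \frac{1}{11 + H}$
$v{\left(-7,0 \right)} 0 \cdot 3 = \frac{56 + 5 \left(-7\right)}{11 - 7} \cdot 0 \cdot 3 = \frac{56 - 35}{4} \cdot 0 = \frac{1}{4} \cdot 21 \cdot 0 = \frac{21}{4} \cdot 0 = 0$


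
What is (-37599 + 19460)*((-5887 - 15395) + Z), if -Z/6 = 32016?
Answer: 3870463542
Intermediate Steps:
Z = -192096 (Z = -6*32016 = -192096)
(-37599 + 19460)*((-5887 - 15395) + Z) = (-37599 + 19460)*((-5887 - 15395) - 192096) = -18139*(-21282 - 192096) = -18139*(-213378) = 3870463542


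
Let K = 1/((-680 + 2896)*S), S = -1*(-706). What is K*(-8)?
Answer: -1/195562 ≈ -5.1135e-6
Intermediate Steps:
S = 706
K = 1/1564496 (K = 1/((-680 + 2896)*706) = (1/706)/2216 = (1/2216)*(1/706) = 1/1564496 ≈ 6.3918e-7)
K*(-8) = (1/1564496)*(-8) = -1/195562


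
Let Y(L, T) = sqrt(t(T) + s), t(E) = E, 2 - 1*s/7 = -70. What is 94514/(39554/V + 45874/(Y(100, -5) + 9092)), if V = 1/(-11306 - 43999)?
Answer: -4272747115907975733497/98893068113822301863208214 + 1083933809*sqrt(499)/98893068113822301863208214 ≈ -4.3206e-5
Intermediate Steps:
s = 504 (s = 14 - 7*(-70) = 14 + 490 = 504)
V = -1/55305 (V = 1/(-55305) = -1/55305 ≈ -1.8082e-5)
Y(L, T) = sqrt(504 + T) (Y(L, T) = sqrt(T + 504) = sqrt(504 + T))
94514/(39554/V + 45874/(Y(100, -5) + 9092)) = 94514/(39554/(-1/55305) + 45874/(sqrt(504 - 5) + 9092)) = 94514/(39554*(-55305) + 45874/(sqrt(499) + 9092)) = 94514/(-2187533970 + 45874/(9092 + sqrt(499)))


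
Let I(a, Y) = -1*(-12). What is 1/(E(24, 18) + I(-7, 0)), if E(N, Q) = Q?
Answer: 1/30 ≈ 0.033333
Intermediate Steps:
I(a, Y) = 12
1/(E(24, 18) + I(-7, 0)) = 1/(18 + 12) = 1/30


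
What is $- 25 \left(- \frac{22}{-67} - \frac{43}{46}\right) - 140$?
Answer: $- \frac{384755}{3082} \approx -124.84$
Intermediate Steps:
$- 25 \left(- \frac{22}{-67} - \frac{43}{46}\right) - 140 = - 25 \left(\left(-22\right) \left(- \frac{1}{67}\right) - \frac{43}{46}\right) - 140 = - 25 \left(\frac{22}{67} - \frac{43}{46}\right) - 140 = \left(-25\right) \left(- \frac{1869}{3082}\right) - 140 = \frac{46725}{3082} - 140 = - \frac{384755}{3082}$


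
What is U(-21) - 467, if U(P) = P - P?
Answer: -467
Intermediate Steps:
U(P) = 0
U(-21) - 467 = 0 - 467 = -467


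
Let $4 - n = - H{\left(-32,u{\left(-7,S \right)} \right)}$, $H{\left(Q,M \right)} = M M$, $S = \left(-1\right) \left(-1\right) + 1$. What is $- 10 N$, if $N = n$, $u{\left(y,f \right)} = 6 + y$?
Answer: $-50$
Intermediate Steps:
$S = 2$ ($S = 1 + 1 = 2$)
$H{\left(Q,M \right)} = M^{2}$
$n = 5$ ($n = 4 - - \left(6 - 7\right)^{2} = 4 - - \left(-1\right)^{2} = 4 - \left(-1\right) 1 = 4 - -1 = 4 + 1 = 5$)
$N = 5$
$- 10 N = \left(-10\right) 5 = -50$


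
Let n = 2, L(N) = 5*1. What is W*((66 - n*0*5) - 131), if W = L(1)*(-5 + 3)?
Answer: 650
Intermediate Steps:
L(N) = 5
W = -10 (W = 5*(-5 + 3) = 5*(-2) = -10)
W*((66 - n*0*5) - 131) = -10*((66 - 2*0*5) - 131) = -10*((66 - 0*5) - 131) = -10*((66 - 1*0) - 131) = -10*((66 + 0) - 131) = -10*(66 - 131) = -10*(-65) = 650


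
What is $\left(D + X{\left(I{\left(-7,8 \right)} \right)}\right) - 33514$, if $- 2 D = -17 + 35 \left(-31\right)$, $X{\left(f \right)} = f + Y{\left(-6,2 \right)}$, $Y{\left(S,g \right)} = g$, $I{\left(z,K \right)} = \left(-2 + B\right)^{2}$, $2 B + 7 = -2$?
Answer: $- \frac{131675}{4} \approx -32919.0$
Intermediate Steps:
$B = - \frac{9}{2}$ ($B = - \frac{7}{2} + \frac{1}{2} \left(-2\right) = - \frac{7}{2} - 1 = - \frac{9}{2} \approx -4.5$)
$I{\left(z,K \right)} = \frac{169}{4}$ ($I{\left(z,K \right)} = \left(-2 - \frac{9}{2}\right)^{2} = \left(- \frac{13}{2}\right)^{2} = \frac{169}{4}$)
$X{\left(f \right)} = 2 + f$ ($X{\left(f \right)} = f + 2 = 2 + f$)
$D = 551$ ($D = - \frac{-17 + 35 \left(-31\right)}{2} = - \frac{-17 - 1085}{2} = \left(- \frac{1}{2}\right) \left(-1102\right) = 551$)
$\left(D + X{\left(I{\left(-7,8 \right)} \right)}\right) - 33514 = \left(551 + \left(2 + \frac{169}{4}\right)\right) - 33514 = \left(551 + \frac{177}{4}\right) - 33514 = \frac{2381}{4} - 33514 = - \frac{131675}{4}$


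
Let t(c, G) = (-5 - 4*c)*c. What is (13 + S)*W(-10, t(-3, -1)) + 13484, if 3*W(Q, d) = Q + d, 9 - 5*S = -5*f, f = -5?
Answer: 200741/15 ≈ 13383.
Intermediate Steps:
t(c, G) = c*(-5 - 4*c)
S = -16/5 (S = 9/5 - (-1)*(-5) = 9/5 - ⅕*25 = 9/5 - 5 = -16/5 ≈ -3.2000)
W(Q, d) = Q/3 + d/3 (W(Q, d) = (Q + d)/3 = Q/3 + d/3)
(13 + S)*W(-10, t(-3, -1)) + 13484 = (13 - 16/5)*((⅓)*(-10) + (-1*(-3)*(5 + 4*(-3)))/3) + 13484 = 49*(-10/3 + (-1*(-3)*(5 - 12))/3)/5 + 13484 = 49*(-10/3 + (-1*(-3)*(-7))/3)/5 + 13484 = 49*(-10/3 + (⅓)*(-21))/5 + 13484 = 49*(-10/3 - 7)/5 + 13484 = (49/5)*(-31/3) + 13484 = -1519/15 + 13484 = 200741/15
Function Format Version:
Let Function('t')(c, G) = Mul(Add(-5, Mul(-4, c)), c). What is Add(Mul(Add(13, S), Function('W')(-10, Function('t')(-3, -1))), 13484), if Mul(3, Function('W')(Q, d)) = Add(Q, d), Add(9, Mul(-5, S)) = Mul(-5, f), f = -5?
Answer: Rational(200741, 15) ≈ 13383.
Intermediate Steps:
Function('t')(c, G) = Mul(c, Add(-5, Mul(-4, c)))
S = Rational(-16, 5) (S = Add(Rational(9, 5), Mul(Rational(-1, 5), Mul(-5, -5))) = Add(Rational(9, 5), Mul(Rational(-1, 5), 25)) = Add(Rational(9, 5), -5) = Rational(-16, 5) ≈ -3.2000)
Function('W')(Q, d) = Add(Mul(Rational(1, 3), Q), Mul(Rational(1, 3), d)) (Function('W')(Q, d) = Mul(Rational(1, 3), Add(Q, d)) = Add(Mul(Rational(1, 3), Q), Mul(Rational(1, 3), d)))
Add(Mul(Add(13, S), Function('W')(-10, Function('t')(-3, -1))), 13484) = Add(Mul(Add(13, Rational(-16, 5)), Add(Mul(Rational(1, 3), -10), Mul(Rational(1, 3), Mul(-1, -3, Add(5, Mul(4, -3)))))), 13484) = Add(Mul(Rational(49, 5), Add(Rational(-10, 3), Mul(Rational(1, 3), Mul(-1, -3, Add(5, -12))))), 13484) = Add(Mul(Rational(49, 5), Add(Rational(-10, 3), Mul(Rational(1, 3), Mul(-1, -3, -7)))), 13484) = Add(Mul(Rational(49, 5), Add(Rational(-10, 3), Mul(Rational(1, 3), -21))), 13484) = Add(Mul(Rational(49, 5), Add(Rational(-10, 3), -7)), 13484) = Add(Mul(Rational(49, 5), Rational(-31, 3)), 13484) = Add(Rational(-1519, 15), 13484) = Rational(200741, 15)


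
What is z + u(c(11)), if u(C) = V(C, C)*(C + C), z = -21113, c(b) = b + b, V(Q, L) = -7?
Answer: -21421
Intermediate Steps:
c(b) = 2*b
u(C) = -14*C (u(C) = -7*(C + C) = -14*C)
z + u(c(11)) = -21113 - 28*11 = -21113 - 14*22 = -21113 - 308 = -21421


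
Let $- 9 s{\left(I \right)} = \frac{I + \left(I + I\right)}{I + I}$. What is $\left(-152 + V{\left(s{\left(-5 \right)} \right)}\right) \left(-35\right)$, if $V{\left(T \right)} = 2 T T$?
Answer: $\frac{95725}{18} \approx 5318.1$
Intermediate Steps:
$s{\left(I \right)} = - \frac{1}{6}$ ($s{\left(I \right)} = - \frac{\left(I + \left(I + I\right)\right) \frac{1}{I + I}}{9} = - \frac{\left(I + 2 I\right) \frac{1}{2 I}}{9} = - \frac{3 I \frac{1}{2 I}}{9} = \left(- \frac{1}{9}\right) \frac{3}{2} = - \frac{1}{6}$)
$V{\left(T \right)} = 2 T^{2}$
$\left(-152 + V{\left(s{\left(-5 \right)} \right)}\right) \left(-35\right) = \left(-152 + 2 \left(- \frac{1}{6}\right)^{2}\right) \left(-35\right) = \left(-152 + 2 \cdot \frac{1}{36}\right) \left(-35\right) = \left(-152 + \frac{1}{18}\right) \left(-35\right) = \left(- \frac{2735}{18}\right) \left(-35\right) = \frac{95725}{18}$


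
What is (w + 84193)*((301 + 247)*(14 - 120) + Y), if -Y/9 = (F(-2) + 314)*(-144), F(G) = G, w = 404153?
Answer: 169096639344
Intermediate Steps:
Y = 404352 (Y = -9*(-2 + 314)*(-144) = -2808*(-144) = -9*(-44928) = 404352)
(w + 84193)*((301 + 247)*(14 - 120) + Y) = (404153 + 84193)*((301 + 247)*(14 - 120) + 404352) = 488346*(548*(-106) + 404352) = 488346*(-58088 + 404352) = 488346*346264 = 169096639344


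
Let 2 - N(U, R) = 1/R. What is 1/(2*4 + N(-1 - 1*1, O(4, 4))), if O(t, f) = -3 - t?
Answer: 7/71 ≈ 0.098592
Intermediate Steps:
N(U, R) = 2 - 1/R
1/(2*4 + N(-1 - 1*1, O(4, 4))) = 1/(2*4 + (2 - 1/(-3 - 1*4))) = 1/(8 + (2 - 1/(-3 - 4))) = 1/(8 + (2 - 1/(-7))) = 1/(8 + (2 - 1*(-1/7))) = 1/(8 + (2 + 1/7)) = 1/(8 + 15/7) = 1/(71/7) = 7/71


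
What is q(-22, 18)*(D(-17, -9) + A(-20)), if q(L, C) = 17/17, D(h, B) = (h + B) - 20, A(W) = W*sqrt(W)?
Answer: -46 - 40*I*sqrt(5) ≈ -46.0 - 89.443*I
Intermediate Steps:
A(W) = W**(3/2)
D(h, B) = -20 + B + h (D(h, B) = (B + h) - 20 = -20 + B + h)
q(L, C) = 1 (q(L, C) = 17*(1/17) = 1)
q(-22, 18)*(D(-17, -9) + A(-20)) = 1*((-20 - 9 - 17) + (-20)**(3/2)) = 1*(-46 - 40*I*sqrt(5)) = -46 - 40*I*sqrt(5)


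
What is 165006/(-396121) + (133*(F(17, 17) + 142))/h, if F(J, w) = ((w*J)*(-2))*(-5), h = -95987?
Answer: -175576600898/38022466427 ≈ -4.6177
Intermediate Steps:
F(J, w) = 10*J*w (F(J, w) = ((J*w)*(-2))*(-5) = -2*J*w*(-5) = 10*J*w)
165006/(-396121) + (133*(F(17, 17) + 142))/h = 165006/(-396121) + (133*(10*17*17 + 142))/(-95987) = 165006*(-1/396121) + (133*(2890 + 142))*(-1/95987) = -165006/396121 + (133*3032)*(-1/95987) = -165006/396121 + 403256*(-1/95987) = -165006/396121 - 403256/95987 = -175576600898/38022466427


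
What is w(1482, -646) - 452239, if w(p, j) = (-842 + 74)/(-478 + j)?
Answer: -127078967/281 ≈ -4.5224e+5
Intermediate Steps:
w(p, j) = -768/(-478 + j)
w(1482, -646) - 452239 = -768/(-478 - 646) - 452239 = -768/(-1124) - 452239 = -768*(-1/1124) - 452239 = 192/281 - 452239 = -127078967/281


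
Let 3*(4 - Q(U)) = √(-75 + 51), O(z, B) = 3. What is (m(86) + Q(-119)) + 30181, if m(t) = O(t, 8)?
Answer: 30188 - 2*I*√6/3 ≈ 30188.0 - 1.633*I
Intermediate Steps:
m(t) = 3
Q(U) = 4 - 2*I*√6/3 (Q(U) = 4 - √(-75 + 51)/3 = 4 - 2*I*√6/3)
(m(86) + Q(-119)) + 30181 = (3 + (4 - 2*I*√6/3)) + 30181 = (7 - 2*I*√6/3) + 30181 = 30188 - 2*I*√6/3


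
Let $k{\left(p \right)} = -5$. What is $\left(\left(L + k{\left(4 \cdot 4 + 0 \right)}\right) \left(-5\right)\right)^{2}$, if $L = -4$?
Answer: $2025$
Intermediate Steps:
$\left(\left(L + k{\left(4 \cdot 4 + 0 \right)}\right) \left(-5\right)\right)^{2} = \left(\left(-4 - 5\right) \left(-5\right)\right)^{2} = \left(\left(-9\right) \left(-5\right)\right)^{2} = 45^{2} = 2025$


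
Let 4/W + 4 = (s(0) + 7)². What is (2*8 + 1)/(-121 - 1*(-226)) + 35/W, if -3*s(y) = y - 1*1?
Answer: 137251/315 ≈ 435.72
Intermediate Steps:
s(y) = ⅓ - y/3 (s(y) = -(y - 1*1)/3 = -(y - 1)/3 = -(-1 + y)/3 = ⅓ - y/3)
W = 9/112 (W = 4/(-4 + ((⅓ - ⅓*0) + 7)²) = 4/(-4 + ((⅓ + 0) + 7)²) = 4/(-4 + (⅓ + 7)²) = 4/(-4 + (22/3)²) = 4/(-4 + 484/9) = 4/(448/9) = 4*(9/448) = 9/112 ≈ 0.080357)
(2*8 + 1)/(-121 - 1*(-226)) + 35/W = (2*8 + 1)/(-121 - 1*(-226)) + 35/(9/112) = (16 + 1)/(-121 + 226) + 35*(112/9) = 17/105 + 3920/9 = 137251/315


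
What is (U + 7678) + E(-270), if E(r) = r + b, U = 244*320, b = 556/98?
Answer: 4189190/49 ≈ 85494.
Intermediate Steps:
b = 278/49 (b = 556*(1/98) = 278/49 ≈ 5.6735)
U = 78080
E(r) = 278/49 + r (E(r) = r + 278/49 = 278/49 + r)
(U + 7678) + E(-270) = (78080 + 7678) + (278/49 - 270) = 85758 - 12952/49 = 4189190/49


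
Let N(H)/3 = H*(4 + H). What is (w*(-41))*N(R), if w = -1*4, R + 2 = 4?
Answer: 5904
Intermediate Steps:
R = 2 (R = -2 + 4 = 2)
w = -4
N(H) = 3*H*(4 + H) (N(H) = 3*(H*(4 + H)) = 3*H*(4 + H))
(w*(-41))*N(R) = (-4*(-41))*(3*2*(4 + 2)) = 164*(3*2*6) = 164*36 = 5904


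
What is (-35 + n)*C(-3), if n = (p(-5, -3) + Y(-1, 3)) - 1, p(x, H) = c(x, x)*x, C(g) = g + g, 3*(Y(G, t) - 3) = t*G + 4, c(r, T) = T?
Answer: 46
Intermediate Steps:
Y(G, t) = 13/3 + G*t/3 (Y(G, t) = 3 + (t*G + 4)/3 = 3 + (G*t + 4)/3 = 3 + (4 + G*t)/3 = 3 + (4/3 + G*t/3) = 13/3 + G*t/3)
C(g) = 2*g
p(x, H) = x**2 (p(x, H) = x*x = x**2)
n = 82/3 (n = ((-5)**2 + (13/3 + (1/3)*(-1)*3)) - 1 = (25 + (13/3 - 1)) - 1 = (25 + 10/3) - 1 = 85/3 - 1 = 82/3 ≈ 27.333)
(-35 + n)*C(-3) = (-35 + 82/3)*(2*(-3)) = -23/3*(-6) = 46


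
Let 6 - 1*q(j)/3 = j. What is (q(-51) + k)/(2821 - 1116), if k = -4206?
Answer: -807/341 ≈ -2.3666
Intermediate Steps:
q(j) = 18 - 3*j
(q(-51) + k)/(2821 - 1116) = ((18 - 3*(-51)) - 4206)/(2821 - 1116) = ((18 + 153) - 4206)/1705 = (171 - 4206)*(1/1705) = -4035*1/1705 = -807/341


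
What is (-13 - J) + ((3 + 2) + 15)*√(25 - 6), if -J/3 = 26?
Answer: 65 + 20*√19 ≈ 152.18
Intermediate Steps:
J = -78 (J = -3*26 = -78)
(-13 - J) + ((3 + 2) + 15)*√(25 - 6) = (-13 - 1*(-78)) + ((3 + 2) + 15)*√(25 - 6) = (-13 + 78) + (5 + 15)*√19 = 65 + 20*√19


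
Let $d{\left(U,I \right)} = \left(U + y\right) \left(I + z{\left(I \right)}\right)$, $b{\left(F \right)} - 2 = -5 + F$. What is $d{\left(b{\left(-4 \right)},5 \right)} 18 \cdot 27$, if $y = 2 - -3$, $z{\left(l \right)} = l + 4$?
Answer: $-13608$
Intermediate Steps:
$b{\left(F \right)} = -3 + F$ ($b{\left(F \right)} = 2 + \left(-5 + F\right) = -3 + F$)
$z{\left(l \right)} = 4 + l$
$y = 5$ ($y = 2 + 3 = 5$)
$d{\left(U,I \right)} = \left(4 + 2 I\right) \left(5 + U\right)$ ($d{\left(U,I \right)} = \left(U + 5\right) \left(I + \left(4 + I\right)\right) = \left(5 + U\right) \left(4 + 2 I\right) = \left(4 + 2 I\right) \left(5 + U\right)$)
$d{\left(b{\left(-4 \right)},5 \right)} 18 \cdot 27 = \left(20 + 10 \cdot 5 + 5 \left(-3 - 4\right) + \left(-3 - 4\right) \left(4 + 5\right)\right) 18 \cdot 27 = \left(20 + 50 + 5 \left(-7\right) - 63\right) 18 \cdot 27 = \left(20 + 50 - 35 - 63\right) 18 \cdot 27 = \left(-28\right) 18 \cdot 27 = \left(-504\right) 27 = -13608$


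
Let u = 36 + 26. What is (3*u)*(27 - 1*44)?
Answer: -3162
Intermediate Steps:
u = 62
(3*u)*(27 - 1*44) = (3*62)*(27 - 1*44) = 186*(27 - 44) = 186*(-17) = -3162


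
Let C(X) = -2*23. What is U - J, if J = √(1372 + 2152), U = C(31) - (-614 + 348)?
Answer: 220 - 2*√881 ≈ 160.64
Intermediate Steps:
C(X) = -46
U = 220 (U = -46 - (-614 + 348) = -46 - 1*(-266) = -46 + 266 = 220)
J = 2*√881 (J = √3524 = 2*√881 ≈ 59.363)
U - J = 220 - 2*√881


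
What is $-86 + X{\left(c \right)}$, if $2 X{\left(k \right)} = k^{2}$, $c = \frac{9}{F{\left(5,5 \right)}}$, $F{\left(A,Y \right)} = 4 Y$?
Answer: $- \frac{68719}{800} \approx -85.899$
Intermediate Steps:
$c = \frac{9}{20}$ ($c = \frac{9}{4 \cdot 5} = \frac{9}{20} \approx 0.45$)
$X{\left(k \right)} = \frac{k^{2}}{2}$
$-86 + X{\left(c \right)} = -86 + \frac{\left(\frac{9}{20}\right)^{2}}{2} = -86 + \frac{1}{2} \cdot \frac{81}{400} = -86 + \frac{81}{800} = - \frac{68719}{800}$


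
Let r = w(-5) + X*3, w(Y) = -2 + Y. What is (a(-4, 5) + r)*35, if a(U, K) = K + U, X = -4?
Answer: -630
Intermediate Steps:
r = -19 (r = (-2 - 5) - 4*3 = -7 - 12 = -19)
(a(-4, 5) + r)*35 = ((5 - 4) - 19)*35 = (1 - 19)*35 = -18*35 = -630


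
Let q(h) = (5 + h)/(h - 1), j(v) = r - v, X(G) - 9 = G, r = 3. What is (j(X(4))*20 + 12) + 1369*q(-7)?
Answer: 617/4 ≈ 154.25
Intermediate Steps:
X(G) = 9 + G
j(v) = 3 - v
q(h) = (5 + h)/(-1 + h)
(j(X(4))*20 + 12) + 1369*q(-7) = ((3 - (9 + 4))*20 + 12) + 1369*((5 - 7)/(-1 - 7)) = ((3 - 1*13)*20 + 12) + 1369*(-2/(-8)) = ((3 - 13)*20 + 12) + 1369*(-⅛*(-2)) = (-10*20 + 12) + 1369*(¼) = (-200 + 12) + 1369/4 = -188 + 1369/4 = 617/4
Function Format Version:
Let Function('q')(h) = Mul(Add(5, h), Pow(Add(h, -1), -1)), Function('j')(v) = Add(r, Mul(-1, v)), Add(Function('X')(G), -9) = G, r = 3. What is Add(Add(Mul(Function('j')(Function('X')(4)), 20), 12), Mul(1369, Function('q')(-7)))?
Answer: Rational(617, 4) ≈ 154.25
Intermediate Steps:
Function('X')(G) = Add(9, G)
Function('j')(v) = Add(3, Mul(-1, v))
Function('q')(h) = Mul(Pow(Add(-1, h), -1), Add(5, h)) (Function('q')(h) = Mul(Add(5, h), Pow(Add(-1, h), -1)) = Mul(Pow(Add(-1, h), -1), Add(5, h)))
Add(Add(Mul(Function('j')(Function('X')(4)), 20), 12), Mul(1369, Function('q')(-7))) = Add(Add(Mul(Add(3, Mul(-1, Add(9, 4))), 20), 12), Mul(1369, Mul(Pow(Add(-1, -7), -1), Add(5, -7)))) = Add(Add(Mul(Add(3, Mul(-1, 13)), 20), 12), Mul(1369, Mul(Pow(-8, -1), -2))) = Add(Add(Mul(Add(3, -13), 20), 12), Mul(1369, Mul(Rational(-1, 8), -2))) = Add(Add(Mul(-10, 20), 12), Mul(1369, Rational(1, 4))) = Add(Add(-200, 12), Rational(1369, 4)) = Add(-188, Rational(1369, 4)) = Rational(617, 4)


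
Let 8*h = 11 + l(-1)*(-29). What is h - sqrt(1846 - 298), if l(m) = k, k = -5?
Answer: 39/2 - 6*sqrt(43) ≈ -19.845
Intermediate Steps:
l(m) = -5
h = 39/2 (h = (11 - 5*(-29))/8 = (11 + 145)/8 = (1/8)*156 = 39/2 ≈ 19.500)
h - sqrt(1846 - 298) = 39/2 - sqrt(1846 - 298) = 39/2 - sqrt(1548) = 39/2 - 6*sqrt(43)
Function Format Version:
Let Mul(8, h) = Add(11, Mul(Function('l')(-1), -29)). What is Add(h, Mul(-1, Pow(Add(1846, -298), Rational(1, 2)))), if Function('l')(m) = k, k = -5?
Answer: Add(Rational(39, 2), Mul(-6, Pow(43, Rational(1, 2)))) ≈ -19.845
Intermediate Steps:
Function('l')(m) = -5
h = Rational(39, 2) (h = Mul(Rational(1, 8), Add(11, Mul(-5, -29))) = Mul(Rational(1, 8), Add(11, 145)) = Mul(Rational(1, 8), 156) = Rational(39, 2) ≈ 19.500)
Add(h, Mul(-1, Pow(Add(1846, -298), Rational(1, 2)))) = Add(Rational(39, 2), Mul(-1, Pow(Add(1846, -298), Rational(1, 2)))) = Add(Rational(39, 2), Mul(-1, Pow(1548, Rational(1, 2)))) = Add(Rational(39, 2), Mul(-1, Mul(6, Pow(43, Rational(1, 2))))) = Add(Rational(39, 2), Mul(-6, Pow(43, Rational(1, 2))))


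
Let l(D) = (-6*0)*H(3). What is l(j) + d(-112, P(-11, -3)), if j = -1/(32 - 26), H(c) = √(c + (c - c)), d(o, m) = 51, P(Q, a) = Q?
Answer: 51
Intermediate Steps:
H(c) = √c (H(c) = √(c + 0) = √c)
j = -⅙ (j = -1/6 = -1*⅙ = -⅙ ≈ -0.16667)
l(D) = 0 (l(D) = (-6*0)*√3 = 0*√3 = 0)
l(j) + d(-112, P(-11, -3)) = 0 + 51 = 51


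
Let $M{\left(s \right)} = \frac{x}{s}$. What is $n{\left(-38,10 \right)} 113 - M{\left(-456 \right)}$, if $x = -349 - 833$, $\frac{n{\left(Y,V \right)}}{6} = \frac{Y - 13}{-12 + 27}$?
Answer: $- \frac{876961}{380} \approx -2307.8$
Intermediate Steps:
$n{\left(Y,V \right)} = - \frac{26}{5} + \frac{2 Y}{5}$ ($n{\left(Y,V \right)} = 6 \frac{Y - 13}{-12 + 27} = 6 \frac{-13 + Y}{15} = 6 \left(-13 + Y\right) \frac{1}{15} = 6 \left(- \frac{13}{15} + \frac{Y}{15}\right) = - \frac{26}{5} + \frac{2 Y}{5}$)
$x = -1182$ ($x = -349 - 833 = -1182$)
$M{\left(s \right)} = - \frac{1182}{s}$
$n{\left(-38,10 \right)} 113 - M{\left(-456 \right)} = \left(- \frac{26}{5} + \frac{2}{5} \left(-38\right)\right) 113 - - \frac{1182}{-456} = \left(- \frac{26}{5} - \frac{76}{5}\right) 113 - \left(-1182\right) \left(- \frac{1}{456}\right) = \left(- \frac{102}{5}\right) 113 - \frac{197}{76} = - \frac{11526}{5} - \frac{197}{76} = - \frac{876961}{380}$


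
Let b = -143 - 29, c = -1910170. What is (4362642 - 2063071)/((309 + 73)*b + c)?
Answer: -2299571/1975874 ≈ -1.1638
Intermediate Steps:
b = -172
(4362642 - 2063071)/((309 + 73)*b + c) = (4362642 - 2063071)/((309 + 73)*(-172) - 1910170) = 2299571/(382*(-172) - 1910170) = 2299571/(-65704 - 1910170) = 2299571/(-1975874) = 2299571*(-1/1975874) = -2299571/1975874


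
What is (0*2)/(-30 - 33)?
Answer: 0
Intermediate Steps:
(0*2)/(-30 - 33) = 0/(-63) = 0*(-1/63) = 0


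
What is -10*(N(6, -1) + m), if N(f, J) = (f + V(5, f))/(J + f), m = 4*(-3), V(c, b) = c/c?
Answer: 106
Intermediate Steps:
V(c, b) = 1
m = -12
N(f, J) = (1 + f)/(J + f) (N(f, J) = (f + 1)/(J + f) = (1 + f)/(J + f))
-10*(N(6, -1) + m) = -10*((1 + 6)/(-1 + 6) - 12) = -10*(7/5 - 12) = -10*(-53/5) = 106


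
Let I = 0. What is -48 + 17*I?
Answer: -48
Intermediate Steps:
-48 + 17*I = -48 + 17*0 = -48 + 0 = -48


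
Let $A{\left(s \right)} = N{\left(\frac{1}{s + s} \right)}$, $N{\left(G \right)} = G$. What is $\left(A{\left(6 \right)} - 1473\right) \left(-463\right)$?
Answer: $\frac{8183525}{12} \approx 6.8196 \cdot 10^{5}$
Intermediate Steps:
$A{\left(s \right)} = \frac{1}{2 s}$ ($A{\left(s \right)} = \frac{1}{s + s} = \frac{1}{2 s}$)
$\left(A{\left(6 \right)} - 1473\right) \left(-463\right) = \left(\frac{1}{2 \cdot 6} - 1473\right) \left(-463\right) = \left(\frac{1}{2} \cdot \frac{1}{6} - 1473\right) \left(-463\right) = \left(\frac{1}{12} - 1473\right) \left(-463\right) = \left(- \frac{17675}{12}\right) \left(-463\right) = \frac{8183525}{12}$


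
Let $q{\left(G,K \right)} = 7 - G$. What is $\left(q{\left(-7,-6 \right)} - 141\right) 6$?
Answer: $-762$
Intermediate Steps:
$\left(q{\left(-7,-6 \right)} - 141\right) 6 = \left(\left(7 - -7\right) - 141\right) 6 = \left(\left(7 + 7\right) - 141\right) 6 = \left(14 - 141\right) 6 = \left(-127\right) 6 = -762$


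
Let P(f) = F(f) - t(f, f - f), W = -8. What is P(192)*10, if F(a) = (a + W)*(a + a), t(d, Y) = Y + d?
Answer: 704640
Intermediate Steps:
F(a) = 2*a*(-8 + a) (F(a) = (a - 8)*(a + a) = (-8 + a)*(2*a) = 2*a*(-8 + a))
P(f) = -f + 2*f*(-8 + f) (P(f) = 2*f*(-8 + f) - ((f - f) + f) = 2*f*(-8 + f) - (0 + f) = 2*f*(-8 + f) - f = -f + 2*f*(-8 + f))
P(192)*10 = (192*(-17 + 2*192))*10 = (192*(-17 + 384))*10 = (192*367)*10 = 70464*10 = 704640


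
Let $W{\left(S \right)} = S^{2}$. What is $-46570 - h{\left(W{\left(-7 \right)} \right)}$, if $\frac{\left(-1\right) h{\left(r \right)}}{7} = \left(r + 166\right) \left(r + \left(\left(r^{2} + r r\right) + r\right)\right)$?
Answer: $7327930$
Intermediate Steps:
$h{\left(r \right)} = - 7 \left(166 + r\right) \left(2 r + 2 r^{2}\right)$ ($h{\left(r \right)} = - 7 \left(r + 166\right) \left(r + \left(\left(r^{2} + r r\right) + r\right)\right) = - 7 \left(166 + r\right) \left(r + \left(\left(r^{2} + r^{2}\right) + r\right)\right) = - 7 \left(166 + r\right) \left(r + \left(2 r^{2} + r\right)\right) = - 7 \left(166 + r\right) \left(r + \left(r + 2 r^{2}\right)\right) = - 7 \left(166 + r\right) \left(2 r + 2 r^{2}\right)$)
$-46570 - h{\left(W{\left(-7 \right)} \right)} = -46570 - - 14 \left(-7\right)^{2} \left(166 + \left(\left(-7\right)^{2}\right)^{2} + 167 \left(-7\right)^{2}\right) = -46570 - \left(-14\right) 49 \left(166 + 49^{2} + 167 \cdot 49\right) = -46570 - \left(-14\right) 49 \left(166 + 2401 + 8183\right) = -46570 - \left(-14\right) 49 \cdot 10750 = -46570 - -7374500 = -46570 + 7374500 = 7327930$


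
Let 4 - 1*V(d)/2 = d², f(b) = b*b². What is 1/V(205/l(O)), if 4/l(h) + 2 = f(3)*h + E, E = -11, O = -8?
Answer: -8/2203832961 ≈ -3.6300e-9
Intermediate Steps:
f(b) = b³
l(h) = 4/(-13 + 27*h) (l(h) = 4/(-2 + (3³*h - 11)) = 4/(-2 + (27*h - 11)) = 4/(-2 + (-11 + 27*h)) = 4/(-13 + 27*h))
V(d) = 8 - 2*d²
1/V(205/l(O)) = 1/(8 - 2*42025*(-13 + 27*(-8))²/16) = 1/(8 - 2*42025*(-13 - 216)²/16) = 1/(8 - 2*(205/((4/(-229))))²) = 1/(8 - 2*(205/((4*(-1/229))))²) = 1/(8 - 2*(205/(-4/229))²) = 1/(8 - 2*(205*(-229/4))²) = 1/(8 - 2*(-46945/4)²) = 1/(8 - 2*2203833025/16) = 1/(8 - 2203833025/8) = 1/(-2203832961/8) = -8/2203832961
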